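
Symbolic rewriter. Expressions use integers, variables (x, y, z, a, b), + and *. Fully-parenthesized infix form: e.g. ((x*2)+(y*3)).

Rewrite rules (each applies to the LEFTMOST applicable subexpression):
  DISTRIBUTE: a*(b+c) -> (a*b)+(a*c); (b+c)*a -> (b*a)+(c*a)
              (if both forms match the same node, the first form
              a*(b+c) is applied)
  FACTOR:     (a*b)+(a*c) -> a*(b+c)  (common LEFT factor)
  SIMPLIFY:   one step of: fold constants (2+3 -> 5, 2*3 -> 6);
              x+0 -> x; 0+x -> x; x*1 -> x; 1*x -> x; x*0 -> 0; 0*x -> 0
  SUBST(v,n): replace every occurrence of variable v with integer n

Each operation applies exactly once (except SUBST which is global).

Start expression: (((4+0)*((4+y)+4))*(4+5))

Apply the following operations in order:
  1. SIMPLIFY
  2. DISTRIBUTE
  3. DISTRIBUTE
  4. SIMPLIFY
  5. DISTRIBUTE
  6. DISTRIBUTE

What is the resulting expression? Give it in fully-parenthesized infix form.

Start: (((4+0)*((4+y)+4))*(4+5))
Apply SIMPLIFY at LL (target: (4+0)): (((4+0)*((4+y)+4))*(4+5)) -> ((4*((4+y)+4))*(4+5))
Apply DISTRIBUTE at root (target: ((4*((4+y)+4))*(4+5))): ((4*((4+y)+4))*(4+5)) -> (((4*((4+y)+4))*4)+((4*((4+y)+4))*5))
Apply DISTRIBUTE at LL (target: (4*((4+y)+4))): (((4*((4+y)+4))*4)+((4*((4+y)+4))*5)) -> ((((4*(4+y))+(4*4))*4)+((4*((4+y)+4))*5))
Apply SIMPLIFY at LLR (target: (4*4)): ((((4*(4+y))+(4*4))*4)+((4*((4+y)+4))*5)) -> ((((4*(4+y))+16)*4)+((4*((4+y)+4))*5))
Apply DISTRIBUTE at L (target: (((4*(4+y))+16)*4)): ((((4*(4+y))+16)*4)+((4*((4+y)+4))*5)) -> ((((4*(4+y))*4)+(16*4))+((4*((4+y)+4))*5))
Apply DISTRIBUTE at LLL (target: (4*(4+y))): ((((4*(4+y))*4)+(16*4))+((4*((4+y)+4))*5)) -> (((((4*4)+(4*y))*4)+(16*4))+((4*((4+y)+4))*5))

Answer: (((((4*4)+(4*y))*4)+(16*4))+((4*((4+y)+4))*5))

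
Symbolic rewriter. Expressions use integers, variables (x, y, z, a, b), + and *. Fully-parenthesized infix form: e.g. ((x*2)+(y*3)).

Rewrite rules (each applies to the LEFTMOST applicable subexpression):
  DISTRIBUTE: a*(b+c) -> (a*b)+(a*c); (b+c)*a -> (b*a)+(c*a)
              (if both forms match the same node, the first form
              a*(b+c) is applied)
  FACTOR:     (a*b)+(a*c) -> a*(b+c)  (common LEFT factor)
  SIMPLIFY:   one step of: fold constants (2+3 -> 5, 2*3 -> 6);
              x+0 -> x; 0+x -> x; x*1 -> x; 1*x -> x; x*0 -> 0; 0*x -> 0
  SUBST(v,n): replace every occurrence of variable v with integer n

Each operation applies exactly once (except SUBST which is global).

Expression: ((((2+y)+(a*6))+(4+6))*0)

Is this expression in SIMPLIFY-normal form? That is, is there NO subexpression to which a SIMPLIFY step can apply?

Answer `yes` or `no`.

Answer: no

Derivation:
Expression: ((((2+y)+(a*6))+(4+6))*0)
Scanning for simplifiable subexpressions (pre-order)...
  at root: ((((2+y)+(a*6))+(4+6))*0) (SIMPLIFIABLE)
  at L: (((2+y)+(a*6))+(4+6)) (not simplifiable)
  at LL: ((2+y)+(a*6)) (not simplifiable)
  at LLL: (2+y) (not simplifiable)
  at LLR: (a*6) (not simplifiable)
  at LR: (4+6) (SIMPLIFIABLE)
Found simplifiable subexpr at path root: ((((2+y)+(a*6))+(4+6))*0)
One SIMPLIFY step would give: 0
-> NOT in normal form.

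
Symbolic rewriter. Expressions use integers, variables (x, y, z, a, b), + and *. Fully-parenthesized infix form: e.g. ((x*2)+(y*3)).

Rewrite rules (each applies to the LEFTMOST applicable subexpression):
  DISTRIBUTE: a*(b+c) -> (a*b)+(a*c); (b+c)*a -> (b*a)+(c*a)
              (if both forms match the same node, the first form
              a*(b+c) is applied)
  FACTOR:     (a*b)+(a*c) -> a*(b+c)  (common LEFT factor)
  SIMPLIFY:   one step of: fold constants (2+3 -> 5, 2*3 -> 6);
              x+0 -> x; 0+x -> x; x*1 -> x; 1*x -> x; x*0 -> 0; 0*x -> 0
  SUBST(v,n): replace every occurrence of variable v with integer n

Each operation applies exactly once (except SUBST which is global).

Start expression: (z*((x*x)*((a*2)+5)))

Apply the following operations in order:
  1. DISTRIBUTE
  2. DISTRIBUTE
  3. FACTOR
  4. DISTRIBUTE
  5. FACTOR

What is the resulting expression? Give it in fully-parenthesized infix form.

Answer: (z*(((x*x)*(a*2))+((x*x)*5)))

Derivation:
Start: (z*((x*x)*((a*2)+5)))
Apply DISTRIBUTE at R (target: ((x*x)*((a*2)+5))): (z*((x*x)*((a*2)+5))) -> (z*(((x*x)*(a*2))+((x*x)*5)))
Apply DISTRIBUTE at root (target: (z*(((x*x)*(a*2))+((x*x)*5)))): (z*(((x*x)*(a*2))+((x*x)*5))) -> ((z*((x*x)*(a*2)))+(z*((x*x)*5)))
Apply FACTOR at root (target: ((z*((x*x)*(a*2)))+(z*((x*x)*5)))): ((z*((x*x)*(a*2)))+(z*((x*x)*5))) -> (z*(((x*x)*(a*2))+((x*x)*5)))
Apply DISTRIBUTE at root (target: (z*(((x*x)*(a*2))+((x*x)*5)))): (z*(((x*x)*(a*2))+((x*x)*5))) -> ((z*((x*x)*(a*2)))+(z*((x*x)*5)))
Apply FACTOR at root (target: ((z*((x*x)*(a*2)))+(z*((x*x)*5)))): ((z*((x*x)*(a*2)))+(z*((x*x)*5))) -> (z*(((x*x)*(a*2))+((x*x)*5)))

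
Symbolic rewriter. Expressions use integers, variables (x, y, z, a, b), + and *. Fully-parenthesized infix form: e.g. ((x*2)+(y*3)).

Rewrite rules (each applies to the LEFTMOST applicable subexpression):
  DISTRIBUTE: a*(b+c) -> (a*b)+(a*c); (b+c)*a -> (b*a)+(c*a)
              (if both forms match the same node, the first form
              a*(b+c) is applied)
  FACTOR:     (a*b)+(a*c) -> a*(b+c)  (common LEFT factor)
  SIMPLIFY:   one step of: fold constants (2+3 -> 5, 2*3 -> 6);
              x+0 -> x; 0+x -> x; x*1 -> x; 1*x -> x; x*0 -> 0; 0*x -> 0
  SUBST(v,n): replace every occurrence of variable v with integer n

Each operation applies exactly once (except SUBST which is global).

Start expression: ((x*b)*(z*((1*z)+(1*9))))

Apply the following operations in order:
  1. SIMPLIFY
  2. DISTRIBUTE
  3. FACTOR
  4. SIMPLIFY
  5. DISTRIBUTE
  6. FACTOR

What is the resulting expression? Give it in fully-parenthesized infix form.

Answer: ((x*b)*(z*(z+9)))

Derivation:
Start: ((x*b)*(z*((1*z)+(1*9))))
Apply SIMPLIFY at RRL (target: (1*z)): ((x*b)*(z*((1*z)+(1*9)))) -> ((x*b)*(z*(z+(1*9))))
Apply DISTRIBUTE at R (target: (z*(z+(1*9)))): ((x*b)*(z*(z+(1*9)))) -> ((x*b)*((z*z)+(z*(1*9))))
Apply FACTOR at R (target: ((z*z)+(z*(1*9)))): ((x*b)*((z*z)+(z*(1*9)))) -> ((x*b)*(z*(z+(1*9))))
Apply SIMPLIFY at RRR (target: (1*9)): ((x*b)*(z*(z+(1*9)))) -> ((x*b)*(z*(z+9)))
Apply DISTRIBUTE at R (target: (z*(z+9))): ((x*b)*(z*(z+9))) -> ((x*b)*((z*z)+(z*9)))
Apply FACTOR at R (target: ((z*z)+(z*9))): ((x*b)*((z*z)+(z*9))) -> ((x*b)*(z*(z+9)))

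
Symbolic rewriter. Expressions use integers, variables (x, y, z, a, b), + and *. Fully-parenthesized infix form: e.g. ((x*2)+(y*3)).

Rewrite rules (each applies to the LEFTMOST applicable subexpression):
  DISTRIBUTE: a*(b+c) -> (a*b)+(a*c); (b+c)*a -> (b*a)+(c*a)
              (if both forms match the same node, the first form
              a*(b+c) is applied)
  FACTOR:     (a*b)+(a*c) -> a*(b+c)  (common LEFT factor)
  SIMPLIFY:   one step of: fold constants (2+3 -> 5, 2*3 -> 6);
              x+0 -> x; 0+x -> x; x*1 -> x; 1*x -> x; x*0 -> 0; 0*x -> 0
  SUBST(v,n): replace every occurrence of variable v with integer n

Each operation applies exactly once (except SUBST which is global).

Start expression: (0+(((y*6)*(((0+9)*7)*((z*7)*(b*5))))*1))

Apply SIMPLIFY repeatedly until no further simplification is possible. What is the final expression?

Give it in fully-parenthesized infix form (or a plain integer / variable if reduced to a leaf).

Start: (0+(((y*6)*(((0+9)*7)*((z*7)*(b*5))))*1))
Step 1: at root: (0+(((y*6)*(((0+9)*7)*((z*7)*(b*5))))*1)) -> (((y*6)*(((0+9)*7)*((z*7)*(b*5))))*1); overall: (0+(((y*6)*(((0+9)*7)*((z*7)*(b*5))))*1)) -> (((y*6)*(((0+9)*7)*((z*7)*(b*5))))*1)
Step 2: at root: (((y*6)*(((0+9)*7)*((z*7)*(b*5))))*1) -> ((y*6)*(((0+9)*7)*((z*7)*(b*5)))); overall: (((y*6)*(((0+9)*7)*((z*7)*(b*5))))*1) -> ((y*6)*(((0+9)*7)*((z*7)*(b*5))))
Step 3: at RLL: (0+9) -> 9; overall: ((y*6)*(((0+9)*7)*((z*7)*(b*5)))) -> ((y*6)*((9*7)*((z*7)*(b*5))))
Step 4: at RL: (9*7) -> 63; overall: ((y*6)*((9*7)*((z*7)*(b*5)))) -> ((y*6)*(63*((z*7)*(b*5))))
Fixed point: ((y*6)*(63*((z*7)*(b*5))))

Answer: ((y*6)*(63*((z*7)*(b*5))))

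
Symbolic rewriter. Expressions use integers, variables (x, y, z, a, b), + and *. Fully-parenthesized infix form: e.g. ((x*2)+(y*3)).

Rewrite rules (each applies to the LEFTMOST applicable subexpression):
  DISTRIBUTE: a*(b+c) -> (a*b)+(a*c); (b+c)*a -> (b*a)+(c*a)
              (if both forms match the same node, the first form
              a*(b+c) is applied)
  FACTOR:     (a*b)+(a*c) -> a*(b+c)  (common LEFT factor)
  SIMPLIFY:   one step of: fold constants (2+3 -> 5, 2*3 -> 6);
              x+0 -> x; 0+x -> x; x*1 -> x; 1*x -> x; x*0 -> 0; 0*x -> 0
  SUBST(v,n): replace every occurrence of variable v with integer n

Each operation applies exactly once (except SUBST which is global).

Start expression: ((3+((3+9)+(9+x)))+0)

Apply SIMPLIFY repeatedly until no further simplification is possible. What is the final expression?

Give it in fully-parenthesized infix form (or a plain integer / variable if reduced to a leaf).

Answer: (3+(12+(9+x)))

Derivation:
Start: ((3+((3+9)+(9+x)))+0)
Step 1: at root: ((3+((3+9)+(9+x)))+0) -> (3+((3+9)+(9+x))); overall: ((3+((3+9)+(9+x)))+0) -> (3+((3+9)+(9+x)))
Step 2: at RL: (3+9) -> 12; overall: (3+((3+9)+(9+x))) -> (3+(12+(9+x)))
Fixed point: (3+(12+(9+x)))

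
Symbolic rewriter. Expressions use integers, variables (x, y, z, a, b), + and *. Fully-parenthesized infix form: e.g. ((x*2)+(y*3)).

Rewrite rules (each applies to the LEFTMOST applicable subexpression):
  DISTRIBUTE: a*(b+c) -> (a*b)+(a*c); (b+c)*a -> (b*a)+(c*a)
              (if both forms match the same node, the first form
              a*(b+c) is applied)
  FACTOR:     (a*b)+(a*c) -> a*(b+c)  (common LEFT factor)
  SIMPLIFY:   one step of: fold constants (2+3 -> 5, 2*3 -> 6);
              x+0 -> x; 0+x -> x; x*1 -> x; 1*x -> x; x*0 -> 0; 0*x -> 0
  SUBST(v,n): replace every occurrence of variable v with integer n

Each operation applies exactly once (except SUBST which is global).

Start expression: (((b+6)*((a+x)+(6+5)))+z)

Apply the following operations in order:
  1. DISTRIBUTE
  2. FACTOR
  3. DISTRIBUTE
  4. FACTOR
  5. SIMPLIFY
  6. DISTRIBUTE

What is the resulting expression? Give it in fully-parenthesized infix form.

Answer: ((((b+6)*(a+x))+((b+6)*11))+z)

Derivation:
Start: (((b+6)*((a+x)+(6+5)))+z)
Apply DISTRIBUTE at L (target: ((b+6)*((a+x)+(6+5)))): (((b+6)*((a+x)+(6+5)))+z) -> ((((b+6)*(a+x))+((b+6)*(6+5)))+z)
Apply FACTOR at L (target: (((b+6)*(a+x))+((b+6)*(6+5)))): ((((b+6)*(a+x))+((b+6)*(6+5)))+z) -> (((b+6)*((a+x)+(6+5)))+z)
Apply DISTRIBUTE at L (target: ((b+6)*((a+x)+(6+5)))): (((b+6)*((a+x)+(6+5)))+z) -> ((((b+6)*(a+x))+((b+6)*(6+5)))+z)
Apply FACTOR at L (target: (((b+6)*(a+x))+((b+6)*(6+5)))): ((((b+6)*(a+x))+((b+6)*(6+5)))+z) -> (((b+6)*((a+x)+(6+5)))+z)
Apply SIMPLIFY at LRR (target: (6+5)): (((b+6)*((a+x)+(6+5)))+z) -> (((b+6)*((a+x)+11))+z)
Apply DISTRIBUTE at L (target: ((b+6)*((a+x)+11))): (((b+6)*((a+x)+11))+z) -> ((((b+6)*(a+x))+((b+6)*11))+z)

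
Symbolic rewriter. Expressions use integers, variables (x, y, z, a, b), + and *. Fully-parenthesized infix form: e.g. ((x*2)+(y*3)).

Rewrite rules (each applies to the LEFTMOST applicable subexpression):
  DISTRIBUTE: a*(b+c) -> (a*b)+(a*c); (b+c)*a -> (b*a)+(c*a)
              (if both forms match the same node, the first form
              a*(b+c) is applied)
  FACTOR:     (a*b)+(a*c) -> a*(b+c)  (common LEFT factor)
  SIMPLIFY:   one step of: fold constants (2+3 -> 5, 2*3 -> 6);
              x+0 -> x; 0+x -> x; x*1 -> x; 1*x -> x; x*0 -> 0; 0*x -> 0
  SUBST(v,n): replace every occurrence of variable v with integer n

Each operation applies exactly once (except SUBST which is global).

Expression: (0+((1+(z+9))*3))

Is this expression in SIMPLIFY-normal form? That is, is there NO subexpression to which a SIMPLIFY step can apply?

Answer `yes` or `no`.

Answer: no

Derivation:
Expression: (0+((1+(z+9))*3))
Scanning for simplifiable subexpressions (pre-order)...
  at root: (0+((1+(z+9))*3)) (SIMPLIFIABLE)
  at R: ((1+(z+9))*3) (not simplifiable)
  at RL: (1+(z+9)) (not simplifiable)
  at RLR: (z+9) (not simplifiable)
Found simplifiable subexpr at path root: (0+((1+(z+9))*3))
One SIMPLIFY step would give: ((1+(z+9))*3)
-> NOT in normal form.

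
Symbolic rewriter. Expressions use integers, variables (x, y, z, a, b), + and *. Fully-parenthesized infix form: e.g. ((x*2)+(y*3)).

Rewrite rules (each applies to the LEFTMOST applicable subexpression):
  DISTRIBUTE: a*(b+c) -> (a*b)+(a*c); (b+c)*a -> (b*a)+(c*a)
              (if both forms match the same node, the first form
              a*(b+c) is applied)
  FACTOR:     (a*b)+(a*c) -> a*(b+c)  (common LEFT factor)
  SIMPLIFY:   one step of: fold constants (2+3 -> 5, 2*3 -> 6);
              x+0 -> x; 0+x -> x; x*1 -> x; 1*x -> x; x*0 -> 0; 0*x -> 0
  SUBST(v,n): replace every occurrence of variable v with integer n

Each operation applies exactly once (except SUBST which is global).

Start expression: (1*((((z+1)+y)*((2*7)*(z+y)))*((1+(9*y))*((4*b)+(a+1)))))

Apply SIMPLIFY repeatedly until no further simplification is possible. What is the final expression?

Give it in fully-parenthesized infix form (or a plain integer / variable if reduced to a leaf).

Answer: ((((z+1)+y)*(14*(z+y)))*((1+(9*y))*((4*b)+(a+1))))

Derivation:
Start: (1*((((z+1)+y)*((2*7)*(z+y)))*((1+(9*y))*((4*b)+(a+1)))))
Step 1: at root: (1*((((z+1)+y)*((2*7)*(z+y)))*((1+(9*y))*((4*b)+(a+1))))) -> ((((z+1)+y)*((2*7)*(z+y)))*((1+(9*y))*((4*b)+(a+1)))); overall: (1*((((z+1)+y)*((2*7)*(z+y)))*((1+(9*y))*((4*b)+(a+1))))) -> ((((z+1)+y)*((2*7)*(z+y)))*((1+(9*y))*((4*b)+(a+1))))
Step 2: at LRL: (2*7) -> 14; overall: ((((z+1)+y)*((2*7)*(z+y)))*((1+(9*y))*((4*b)+(a+1)))) -> ((((z+1)+y)*(14*(z+y)))*((1+(9*y))*((4*b)+(a+1))))
Fixed point: ((((z+1)+y)*(14*(z+y)))*((1+(9*y))*((4*b)+(a+1))))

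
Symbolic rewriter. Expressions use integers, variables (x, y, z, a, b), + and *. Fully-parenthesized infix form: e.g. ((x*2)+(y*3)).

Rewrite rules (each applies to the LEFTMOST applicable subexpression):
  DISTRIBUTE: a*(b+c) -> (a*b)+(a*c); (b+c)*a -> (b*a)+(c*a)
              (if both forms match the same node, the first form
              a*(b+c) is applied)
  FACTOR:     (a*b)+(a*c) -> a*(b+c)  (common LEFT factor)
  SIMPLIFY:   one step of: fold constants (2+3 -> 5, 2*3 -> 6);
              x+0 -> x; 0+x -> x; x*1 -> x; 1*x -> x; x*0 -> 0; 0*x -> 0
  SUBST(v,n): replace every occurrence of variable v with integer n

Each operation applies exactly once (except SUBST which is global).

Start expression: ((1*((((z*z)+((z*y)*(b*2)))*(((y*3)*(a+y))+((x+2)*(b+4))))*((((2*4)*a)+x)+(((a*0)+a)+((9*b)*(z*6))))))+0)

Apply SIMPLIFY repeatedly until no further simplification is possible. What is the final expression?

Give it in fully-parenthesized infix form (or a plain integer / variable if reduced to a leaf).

Answer: ((((z*z)+((z*y)*(b*2)))*(((y*3)*(a+y))+((x+2)*(b+4))))*(((8*a)+x)+(a+((9*b)*(z*6)))))

Derivation:
Start: ((1*((((z*z)+((z*y)*(b*2)))*(((y*3)*(a+y))+((x+2)*(b+4))))*((((2*4)*a)+x)+(((a*0)+a)+((9*b)*(z*6))))))+0)
Step 1: at root: ((1*((((z*z)+((z*y)*(b*2)))*(((y*3)*(a+y))+((x+2)*(b+4))))*((((2*4)*a)+x)+(((a*0)+a)+((9*b)*(z*6))))))+0) -> (1*((((z*z)+((z*y)*(b*2)))*(((y*3)*(a+y))+((x+2)*(b+4))))*((((2*4)*a)+x)+(((a*0)+a)+((9*b)*(z*6)))))); overall: ((1*((((z*z)+((z*y)*(b*2)))*(((y*3)*(a+y))+((x+2)*(b+4))))*((((2*4)*a)+x)+(((a*0)+a)+((9*b)*(z*6))))))+0) -> (1*((((z*z)+((z*y)*(b*2)))*(((y*3)*(a+y))+((x+2)*(b+4))))*((((2*4)*a)+x)+(((a*0)+a)+((9*b)*(z*6))))))
Step 2: at root: (1*((((z*z)+((z*y)*(b*2)))*(((y*3)*(a+y))+((x+2)*(b+4))))*((((2*4)*a)+x)+(((a*0)+a)+((9*b)*(z*6)))))) -> ((((z*z)+((z*y)*(b*2)))*(((y*3)*(a+y))+((x+2)*(b+4))))*((((2*4)*a)+x)+(((a*0)+a)+((9*b)*(z*6))))); overall: (1*((((z*z)+((z*y)*(b*2)))*(((y*3)*(a+y))+((x+2)*(b+4))))*((((2*4)*a)+x)+(((a*0)+a)+((9*b)*(z*6)))))) -> ((((z*z)+((z*y)*(b*2)))*(((y*3)*(a+y))+((x+2)*(b+4))))*((((2*4)*a)+x)+(((a*0)+a)+((9*b)*(z*6)))))
Step 3: at RLLL: (2*4) -> 8; overall: ((((z*z)+((z*y)*(b*2)))*(((y*3)*(a+y))+((x+2)*(b+4))))*((((2*4)*a)+x)+(((a*0)+a)+((9*b)*(z*6))))) -> ((((z*z)+((z*y)*(b*2)))*(((y*3)*(a+y))+((x+2)*(b+4))))*(((8*a)+x)+(((a*0)+a)+((9*b)*(z*6)))))
Step 4: at RRLL: (a*0) -> 0; overall: ((((z*z)+((z*y)*(b*2)))*(((y*3)*(a+y))+((x+2)*(b+4))))*(((8*a)+x)+(((a*0)+a)+((9*b)*(z*6))))) -> ((((z*z)+((z*y)*(b*2)))*(((y*3)*(a+y))+((x+2)*(b+4))))*(((8*a)+x)+((0+a)+((9*b)*(z*6)))))
Step 5: at RRL: (0+a) -> a; overall: ((((z*z)+((z*y)*(b*2)))*(((y*3)*(a+y))+((x+2)*(b+4))))*(((8*a)+x)+((0+a)+((9*b)*(z*6))))) -> ((((z*z)+((z*y)*(b*2)))*(((y*3)*(a+y))+((x+2)*(b+4))))*(((8*a)+x)+(a+((9*b)*(z*6)))))
Fixed point: ((((z*z)+((z*y)*(b*2)))*(((y*3)*(a+y))+((x+2)*(b+4))))*(((8*a)+x)+(a+((9*b)*(z*6)))))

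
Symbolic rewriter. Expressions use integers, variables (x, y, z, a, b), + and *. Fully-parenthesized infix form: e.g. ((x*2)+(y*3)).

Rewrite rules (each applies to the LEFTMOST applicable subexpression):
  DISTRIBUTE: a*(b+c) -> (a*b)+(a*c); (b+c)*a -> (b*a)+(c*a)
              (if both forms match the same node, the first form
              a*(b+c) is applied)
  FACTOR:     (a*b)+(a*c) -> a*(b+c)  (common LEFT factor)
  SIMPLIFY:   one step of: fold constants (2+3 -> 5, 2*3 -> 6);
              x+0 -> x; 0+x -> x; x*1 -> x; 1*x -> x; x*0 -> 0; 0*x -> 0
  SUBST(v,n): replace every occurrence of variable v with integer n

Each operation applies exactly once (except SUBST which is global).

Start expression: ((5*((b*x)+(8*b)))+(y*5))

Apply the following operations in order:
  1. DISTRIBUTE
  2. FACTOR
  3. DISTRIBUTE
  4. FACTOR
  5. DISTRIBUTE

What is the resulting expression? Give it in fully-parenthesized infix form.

Start: ((5*((b*x)+(8*b)))+(y*5))
Apply DISTRIBUTE at L (target: (5*((b*x)+(8*b)))): ((5*((b*x)+(8*b)))+(y*5)) -> (((5*(b*x))+(5*(8*b)))+(y*5))
Apply FACTOR at L (target: ((5*(b*x))+(5*(8*b)))): (((5*(b*x))+(5*(8*b)))+(y*5)) -> ((5*((b*x)+(8*b)))+(y*5))
Apply DISTRIBUTE at L (target: (5*((b*x)+(8*b)))): ((5*((b*x)+(8*b)))+(y*5)) -> (((5*(b*x))+(5*(8*b)))+(y*5))
Apply FACTOR at L (target: ((5*(b*x))+(5*(8*b)))): (((5*(b*x))+(5*(8*b)))+(y*5)) -> ((5*((b*x)+(8*b)))+(y*5))
Apply DISTRIBUTE at L (target: (5*((b*x)+(8*b)))): ((5*((b*x)+(8*b)))+(y*5)) -> (((5*(b*x))+(5*(8*b)))+(y*5))

Answer: (((5*(b*x))+(5*(8*b)))+(y*5))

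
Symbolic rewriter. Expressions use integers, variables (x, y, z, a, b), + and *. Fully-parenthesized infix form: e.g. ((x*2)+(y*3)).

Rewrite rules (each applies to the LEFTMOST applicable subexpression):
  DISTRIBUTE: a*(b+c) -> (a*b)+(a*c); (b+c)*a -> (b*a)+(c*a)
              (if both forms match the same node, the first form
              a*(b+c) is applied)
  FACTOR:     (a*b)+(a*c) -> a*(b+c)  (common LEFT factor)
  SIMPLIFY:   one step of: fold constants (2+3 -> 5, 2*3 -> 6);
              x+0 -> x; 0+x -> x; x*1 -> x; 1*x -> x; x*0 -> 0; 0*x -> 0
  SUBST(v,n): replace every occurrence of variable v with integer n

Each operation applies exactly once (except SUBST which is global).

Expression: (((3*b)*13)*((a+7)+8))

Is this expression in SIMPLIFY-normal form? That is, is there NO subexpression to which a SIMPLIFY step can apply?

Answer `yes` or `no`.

Answer: yes

Derivation:
Expression: (((3*b)*13)*((a+7)+8))
Scanning for simplifiable subexpressions (pre-order)...
  at root: (((3*b)*13)*((a+7)+8)) (not simplifiable)
  at L: ((3*b)*13) (not simplifiable)
  at LL: (3*b) (not simplifiable)
  at R: ((a+7)+8) (not simplifiable)
  at RL: (a+7) (not simplifiable)
Result: no simplifiable subexpression found -> normal form.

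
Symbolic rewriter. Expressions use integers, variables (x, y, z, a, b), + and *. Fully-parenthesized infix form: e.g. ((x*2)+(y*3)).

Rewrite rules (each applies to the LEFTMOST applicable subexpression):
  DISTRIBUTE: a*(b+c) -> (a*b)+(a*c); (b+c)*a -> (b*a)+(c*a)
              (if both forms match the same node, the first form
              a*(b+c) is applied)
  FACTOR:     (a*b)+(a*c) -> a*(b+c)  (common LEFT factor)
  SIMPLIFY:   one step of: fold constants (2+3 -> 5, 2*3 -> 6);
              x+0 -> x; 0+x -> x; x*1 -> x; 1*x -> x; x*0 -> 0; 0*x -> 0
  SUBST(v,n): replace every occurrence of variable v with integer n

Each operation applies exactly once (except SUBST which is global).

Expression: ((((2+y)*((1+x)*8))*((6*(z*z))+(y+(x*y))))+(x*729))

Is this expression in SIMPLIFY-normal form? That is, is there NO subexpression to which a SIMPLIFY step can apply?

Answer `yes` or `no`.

Expression: ((((2+y)*((1+x)*8))*((6*(z*z))+(y+(x*y))))+(x*729))
Scanning for simplifiable subexpressions (pre-order)...
  at root: ((((2+y)*((1+x)*8))*((6*(z*z))+(y+(x*y))))+(x*729)) (not simplifiable)
  at L: (((2+y)*((1+x)*8))*((6*(z*z))+(y+(x*y)))) (not simplifiable)
  at LL: ((2+y)*((1+x)*8)) (not simplifiable)
  at LLL: (2+y) (not simplifiable)
  at LLR: ((1+x)*8) (not simplifiable)
  at LLRL: (1+x) (not simplifiable)
  at LR: ((6*(z*z))+(y+(x*y))) (not simplifiable)
  at LRL: (6*(z*z)) (not simplifiable)
  at LRLR: (z*z) (not simplifiable)
  at LRR: (y+(x*y)) (not simplifiable)
  at LRRR: (x*y) (not simplifiable)
  at R: (x*729) (not simplifiable)
Result: no simplifiable subexpression found -> normal form.

Answer: yes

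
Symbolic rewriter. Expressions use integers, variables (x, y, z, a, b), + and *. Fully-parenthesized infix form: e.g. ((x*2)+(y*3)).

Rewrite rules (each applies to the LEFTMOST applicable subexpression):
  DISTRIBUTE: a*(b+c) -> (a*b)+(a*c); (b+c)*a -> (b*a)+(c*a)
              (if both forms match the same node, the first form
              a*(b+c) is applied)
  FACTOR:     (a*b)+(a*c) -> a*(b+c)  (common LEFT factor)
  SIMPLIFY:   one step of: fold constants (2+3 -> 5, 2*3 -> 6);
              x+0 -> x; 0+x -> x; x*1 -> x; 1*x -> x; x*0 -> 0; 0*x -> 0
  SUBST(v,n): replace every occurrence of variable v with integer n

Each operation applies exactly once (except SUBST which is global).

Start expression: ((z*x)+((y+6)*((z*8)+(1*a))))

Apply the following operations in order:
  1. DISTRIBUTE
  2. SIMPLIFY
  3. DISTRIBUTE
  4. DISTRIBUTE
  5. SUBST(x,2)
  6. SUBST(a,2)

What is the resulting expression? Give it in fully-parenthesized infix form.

Start: ((z*x)+((y+6)*((z*8)+(1*a))))
Apply DISTRIBUTE at R (target: ((y+6)*((z*8)+(1*a)))): ((z*x)+((y+6)*((z*8)+(1*a)))) -> ((z*x)+(((y+6)*(z*8))+((y+6)*(1*a))))
Apply SIMPLIFY at RRR (target: (1*a)): ((z*x)+(((y+6)*(z*8))+((y+6)*(1*a)))) -> ((z*x)+(((y+6)*(z*8))+((y+6)*a)))
Apply DISTRIBUTE at RL (target: ((y+6)*(z*8))): ((z*x)+(((y+6)*(z*8))+((y+6)*a))) -> ((z*x)+(((y*(z*8))+(6*(z*8)))+((y+6)*a)))
Apply DISTRIBUTE at RR (target: ((y+6)*a)): ((z*x)+(((y*(z*8))+(6*(z*8)))+((y+6)*a))) -> ((z*x)+(((y*(z*8))+(6*(z*8)))+((y*a)+(6*a))))
Apply SUBST(x,2): ((z*x)+(((y*(z*8))+(6*(z*8)))+((y*a)+(6*a)))) -> ((z*2)+(((y*(z*8))+(6*(z*8)))+((y*a)+(6*a))))
Apply SUBST(a,2): ((z*2)+(((y*(z*8))+(6*(z*8)))+((y*a)+(6*a)))) -> ((z*2)+(((y*(z*8))+(6*(z*8)))+((y*2)+(6*2))))

Answer: ((z*2)+(((y*(z*8))+(6*(z*8)))+((y*2)+(6*2))))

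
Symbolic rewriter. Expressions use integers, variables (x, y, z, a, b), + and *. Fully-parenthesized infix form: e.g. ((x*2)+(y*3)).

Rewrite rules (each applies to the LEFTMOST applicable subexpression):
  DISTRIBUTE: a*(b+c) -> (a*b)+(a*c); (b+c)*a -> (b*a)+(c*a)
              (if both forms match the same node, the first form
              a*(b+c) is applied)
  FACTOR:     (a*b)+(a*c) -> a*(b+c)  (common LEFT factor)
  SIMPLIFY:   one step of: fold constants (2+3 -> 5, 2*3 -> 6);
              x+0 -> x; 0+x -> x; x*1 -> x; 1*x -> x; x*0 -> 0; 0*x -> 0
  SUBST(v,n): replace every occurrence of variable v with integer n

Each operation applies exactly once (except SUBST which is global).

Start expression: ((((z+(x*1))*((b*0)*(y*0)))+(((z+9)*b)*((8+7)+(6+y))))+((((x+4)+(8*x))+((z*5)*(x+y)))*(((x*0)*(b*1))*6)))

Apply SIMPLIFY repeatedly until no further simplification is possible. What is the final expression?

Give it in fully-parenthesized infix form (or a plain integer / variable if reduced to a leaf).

Answer: (((z+9)*b)*(15+(6+y)))

Derivation:
Start: ((((z+(x*1))*((b*0)*(y*0)))+(((z+9)*b)*((8+7)+(6+y))))+((((x+4)+(8*x))+((z*5)*(x+y)))*(((x*0)*(b*1))*6)))
Step 1: at LLLR: (x*1) -> x; overall: ((((z+(x*1))*((b*0)*(y*0)))+(((z+9)*b)*((8+7)+(6+y))))+((((x+4)+(8*x))+((z*5)*(x+y)))*(((x*0)*(b*1))*6))) -> ((((z+x)*((b*0)*(y*0)))+(((z+9)*b)*((8+7)+(6+y))))+((((x+4)+(8*x))+((z*5)*(x+y)))*(((x*0)*(b*1))*6)))
Step 2: at LLRL: (b*0) -> 0; overall: ((((z+x)*((b*0)*(y*0)))+(((z+9)*b)*((8+7)+(6+y))))+((((x+4)+(8*x))+((z*5)*(x+y)))*(((x*0)*(b*1))*6))) -> ((((z+x)*(0*(y*0)))+(((z+9)*b)*((8+7)+(6+y))))+((((x+4)+(8*x))+((z*5)*(x+y)))*(((x*0)*(b*1))*6)))
Step 3: at LLR: (0*(y*0)) -> 0; overall: ((((z+x)*(0*(y*0)))+(((z+9)*b)*((8+7)+(6+y))))+((((x+4)+(8*x))+((z*5)*(x+y)))*(((x*0)*(b*1))*6))) -> ((((z+x)*0)+(((z+9)*b)*((8+7)+(6+y))))+((((x+4)+(8*x))+((z*5)*(x+y)))*(((x*0)*(b*1))*6)))
Step 4: at LL: ((z+x)*0) -> 0; overall: ((((z+x)*0)+(((z+9)*b)*((8+7)+(6+y))))+((((x+4)+(8*x))+((z*5)*(x+y)))*(((x*0)*(b*1))*6))) -> ((0+(((z+9)*b)*((8+7)+(6+y))))+((((x+4)+(8*x))+((z*5)*(x+y)))*(((x*0)*(b*1))*6)))
Step 5: at L: (0+(((z+9)*b)*((8+7)+(6+y)))) -> (((z+9)*b)*((8+7)+(6+y))); overall: ((0+(((z+9)*b)*((8+7)+(6+y))))+((((x+4)+(8*x))+((z*5)*(x+y)))*(((x*0)*(b*1))*6))) -> ((((z+9)*b)*((8+7)+(6+y)))+((((x+4)+(8*x))+((z*5)*(x+y)))*(((x*0)*(b*1))*6)))
Step 6: at LRL: (8+7) -> 15; overall: ((((z+9)*b)*((8+7)+(6+y)))+((((x+4)+(8*x))+((z*5)*(x+y)))*(((x*0)*(b*1))*6))) -> ((((z+9)*b)*(15+(6+y)))+((((x+4)+(8*x))+((z*5)*(x+y)))*(((x*0)*(b*1))*6)))
Step 7: at RRLL: (x*0) -> 0; overall: ((((z+9)*b)*(15+(6+y)))+((((x+4)+(8*x))+((z*5)*(x+y)))*(((x*0)*(b*1))*6))) -> ((((z+9)*b)*(15+(6+y)))+((((x+4)+(8*x))+((z*5)*(x+y)))*((0*(b*1))*6)))
Step 8: at RRL: (0*(b*1)) -> 0; overall: ((((z+9)*b)*(15+(6+y)))+((((x+4)+(8*x))+((z*5)*(x+y)))*((0*(b*1))*6))) -> ((((z+9)*b)*(15+(6+y)))+((((x+4)+(8*x))+((z*5)*(x+y)))*(0*6)))
Step 9: at RR: (0*6) -> 0; overall: ((((z+9)*b)*(15+(6+y)))+((((x+4)+(8*x))+((z*5)*(x+y)))*(0*6))) -> ((((z+9)*b)*(15+(6+y)))+((((x+4)+(8*x))+((z*5)*(x+y)))*0))
Step 10: at R: ((((x+4)+(8*x))+((z*5)*(x+y)))*0) -> 0; overall: ((((z+9)*b)*(15+(6+y)))+((((x+4)+(8*x))+((z*5)*(x+y)))*0)) -> ((((z+9)*b)*(15+(6+y)))+0)
Step 11: at root: ((((z+9)*b)*(15+(6+y)))+0) -> (((z+9)*b)*(15+(6+y))); overall: ((((z+9)*b)*(15+(6+y)))+0) -> (((z+9)*b)*(15+(6+y)))
Fixed point: (((z+9)*b)*(15+(6+y)))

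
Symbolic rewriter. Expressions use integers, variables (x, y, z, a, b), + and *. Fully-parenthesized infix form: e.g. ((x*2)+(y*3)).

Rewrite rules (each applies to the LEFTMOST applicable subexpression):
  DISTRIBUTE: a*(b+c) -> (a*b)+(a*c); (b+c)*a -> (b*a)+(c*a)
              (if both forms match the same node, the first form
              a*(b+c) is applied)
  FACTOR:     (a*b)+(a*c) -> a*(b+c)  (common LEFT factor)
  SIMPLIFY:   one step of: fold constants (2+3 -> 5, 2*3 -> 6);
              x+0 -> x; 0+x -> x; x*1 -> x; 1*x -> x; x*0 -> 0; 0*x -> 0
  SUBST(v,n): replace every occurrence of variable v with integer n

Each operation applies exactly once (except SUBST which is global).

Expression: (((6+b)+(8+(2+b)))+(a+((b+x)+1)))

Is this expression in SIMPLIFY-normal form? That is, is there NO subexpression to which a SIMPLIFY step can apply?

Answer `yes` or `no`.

Expression: (((6+b)+(8+(2+b)))+(a+((b+x)+1)))
Scanning for simplifiable subexpressions (pre-order)...
  at root: (((6+b)+(8+(2+b)))+(a+((b+x)+1))) (not simplifiable)
  at L: ((6+b)+(8+(2+b))) (not simplifiable)
  at LL: (6+b) (not simplifiable)
  at LR: (8+(2+b)) (not simplifiable)
  at LRR: (2+b) (not simplifiable)
  at R: (a+((b+x)+1)) (not simplifiable)
  at RR: ((b+x)+1) (not simplifiable)
  at RRL: (b+x) (not simplifiable)
Result: no simplifiable subexpression found -> normal form.

Answer: yes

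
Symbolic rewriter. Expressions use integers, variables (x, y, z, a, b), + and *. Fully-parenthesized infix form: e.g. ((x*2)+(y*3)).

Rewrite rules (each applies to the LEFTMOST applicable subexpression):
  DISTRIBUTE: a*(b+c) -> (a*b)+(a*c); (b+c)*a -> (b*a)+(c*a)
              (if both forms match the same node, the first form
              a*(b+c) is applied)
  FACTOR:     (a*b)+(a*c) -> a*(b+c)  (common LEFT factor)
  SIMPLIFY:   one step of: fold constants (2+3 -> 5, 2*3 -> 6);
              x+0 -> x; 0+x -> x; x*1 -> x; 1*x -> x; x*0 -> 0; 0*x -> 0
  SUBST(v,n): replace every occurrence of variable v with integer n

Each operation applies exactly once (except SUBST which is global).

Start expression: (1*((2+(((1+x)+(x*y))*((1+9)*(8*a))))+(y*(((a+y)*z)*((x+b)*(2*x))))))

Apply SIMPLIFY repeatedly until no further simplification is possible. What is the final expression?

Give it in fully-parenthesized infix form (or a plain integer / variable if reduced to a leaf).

Start: (1*((2+(((1+x)+(x*y))*((1+9)*(8*a))))+(y*(((a+y)*z)*((x+b)*(2*x))))))
Step 1: at root: (1*((2+(((1+x)+(x*y))*((1+9)*(8*a))))+(y*(((a+y)*z)*((x+b)*(2*x)))))) -> ((2+(((1+x)+(x*y))*((1+9)*(8*a))))+(y*(((a+y)*z)*((x+b)*(2*x))))); overall: (1*((2+(((1+x)+(x*y))*((1+9)*(8*a))))+(y*(((a+y)*z)*((x+b)*(2*x)))))) -> ((2+(((1+x)+(x*y))*((1+9)*(8*a))))+(y*(((a+y)*z)*((x+b)*(2*x)))))
Step 2: at LRRL: (1+9) -> 10; overall: ((2+(((1+x)+(x*y))*((1+9)*(8*a))))+(y*(((a+y)*z)*((x+b)*(2*x))))) -> ((2+(((1+x)+(x*y))*(10*(8*a))))+(y*(((a+y)*z)*((x+b)*(2*x)))))
Fixed point: ((2+(((1+x)+(x*y))*(10*(8*a))))+(y*(((a+y)*z)*((x+b)*(2*x)))))

Answer: ((2+(((1+x)+(x*y))*(10*(8*a))))+(y*(((a+y)*z)*((x+b)*(2*x)))))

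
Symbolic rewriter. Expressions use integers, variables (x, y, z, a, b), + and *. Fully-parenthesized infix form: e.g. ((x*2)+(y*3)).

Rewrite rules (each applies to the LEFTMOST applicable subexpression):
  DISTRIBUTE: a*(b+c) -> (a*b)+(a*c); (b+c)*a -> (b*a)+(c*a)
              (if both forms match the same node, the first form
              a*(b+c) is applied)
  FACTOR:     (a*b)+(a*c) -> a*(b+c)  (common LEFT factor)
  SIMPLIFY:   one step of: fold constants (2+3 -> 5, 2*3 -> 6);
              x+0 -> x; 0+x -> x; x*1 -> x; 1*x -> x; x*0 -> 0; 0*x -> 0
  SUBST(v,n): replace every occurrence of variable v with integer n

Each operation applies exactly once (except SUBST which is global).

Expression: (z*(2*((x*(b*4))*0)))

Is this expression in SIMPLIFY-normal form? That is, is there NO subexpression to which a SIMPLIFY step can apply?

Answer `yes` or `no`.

Answer: no

Derivation:
Expression: (z*(2*((x*(b*4))*0)))
Scanning for simplifiable subexpressions (pre-order)...
  at root: (z*(2*((x*(b*4))*0))) (not simplifiable)
  at R: (2*((x*(b*4))*0)) (not simplifiable)
  at RR: ((x*(b*4))*0) (SIMPLIFIABLE)
  at RRL: (x*(b*4)) (not simplifiable)
  at RRLR: (b*4) (not simplifiable)
Found simplifiable subexpr at path RR: ((x*(b*4))*0)
One SIMPLIFY step would give: (z*(2*0))
-> NOT in normal form.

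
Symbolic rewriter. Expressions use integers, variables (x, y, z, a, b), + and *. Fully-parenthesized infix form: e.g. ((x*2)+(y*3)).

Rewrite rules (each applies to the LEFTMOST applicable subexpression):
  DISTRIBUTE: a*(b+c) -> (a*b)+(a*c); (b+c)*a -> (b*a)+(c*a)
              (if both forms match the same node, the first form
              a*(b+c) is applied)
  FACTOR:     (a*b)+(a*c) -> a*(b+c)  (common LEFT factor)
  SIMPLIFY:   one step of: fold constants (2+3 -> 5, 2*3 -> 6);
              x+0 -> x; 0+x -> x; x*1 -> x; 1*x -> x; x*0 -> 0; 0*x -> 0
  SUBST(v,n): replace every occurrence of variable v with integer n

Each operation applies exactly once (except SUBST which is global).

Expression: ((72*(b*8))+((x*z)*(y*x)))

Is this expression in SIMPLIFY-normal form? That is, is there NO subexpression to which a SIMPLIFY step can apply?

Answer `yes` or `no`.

Answer: yes

Derivation:
Expression: ((72*(b*8))+((x*z)*(y*x)))
Scanning for simplifiable subexpressions (pre-order)...
  at root: ((72*(b*8))+((x*z)*(y*x))) (not simplifiable)
  at L: (72*(b*8)) (not simplifiable)
  at LR: (b*8) (not simplifiable)
  at R: ((x*z)*(y*x)) (not simplifiable)
  at RL: (x*z) (not simplifiable)
  at RR: (y*x) (not simplifiable)
Result: no simplifiable subexpression found -> normal form.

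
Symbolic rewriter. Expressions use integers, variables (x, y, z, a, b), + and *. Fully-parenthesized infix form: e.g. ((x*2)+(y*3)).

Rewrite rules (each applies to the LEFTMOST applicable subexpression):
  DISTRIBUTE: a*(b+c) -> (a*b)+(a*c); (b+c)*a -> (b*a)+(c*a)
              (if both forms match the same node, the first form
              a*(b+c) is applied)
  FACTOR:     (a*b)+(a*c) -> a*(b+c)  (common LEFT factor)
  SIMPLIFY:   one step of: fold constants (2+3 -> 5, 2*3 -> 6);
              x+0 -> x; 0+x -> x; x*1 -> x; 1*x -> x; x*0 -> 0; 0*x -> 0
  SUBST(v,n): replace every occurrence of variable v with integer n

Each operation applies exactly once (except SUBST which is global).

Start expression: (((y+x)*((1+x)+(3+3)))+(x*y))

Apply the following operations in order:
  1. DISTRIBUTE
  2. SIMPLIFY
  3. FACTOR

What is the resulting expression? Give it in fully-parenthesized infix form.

Start: (((y+x)*((1+x)+(3+3)))+(x*y))
Apply DISTRIBUTE at L (target: ((y+x)*((1+x)+(3+3)))): (((y+x)*((1+x)+(3+3)))+(x*y)) -> ((((y+x)*(1+x))+((y+x)*(3+3)))+(x*y))
Apply SIMPLIFY at LRR (target: (3+3)): ((((y+x)*(1+x))+((y+x)*(3+3)))+(x*y)) -> ((((y+x)*(1+x))+((y+x)*6))+(x*y))
Apply FACTOR at L (target: (((y+x)*(1+x))+((y+x)*6))): ((((y+x)*(1+x))+((y+x)*6))+(x*y)) -> (((y+x)*((1+x)+6))+(x*y))

Answer: (((y+x)*((1+x)+6))+(x*y))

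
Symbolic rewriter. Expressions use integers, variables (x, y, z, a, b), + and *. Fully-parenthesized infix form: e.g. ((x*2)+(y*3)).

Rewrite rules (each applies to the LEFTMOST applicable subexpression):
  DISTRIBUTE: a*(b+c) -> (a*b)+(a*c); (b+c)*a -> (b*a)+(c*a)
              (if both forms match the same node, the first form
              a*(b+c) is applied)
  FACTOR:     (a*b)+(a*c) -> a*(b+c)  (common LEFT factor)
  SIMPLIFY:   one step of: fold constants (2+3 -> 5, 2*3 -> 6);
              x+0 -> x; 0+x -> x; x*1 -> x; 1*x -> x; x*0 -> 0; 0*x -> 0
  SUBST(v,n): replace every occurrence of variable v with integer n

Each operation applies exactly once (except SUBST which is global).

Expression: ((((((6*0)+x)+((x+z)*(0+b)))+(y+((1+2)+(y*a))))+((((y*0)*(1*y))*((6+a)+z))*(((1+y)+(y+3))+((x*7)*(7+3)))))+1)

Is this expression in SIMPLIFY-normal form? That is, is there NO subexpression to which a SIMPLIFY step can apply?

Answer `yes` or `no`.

Answer: no

Derivation:
Expression: ((((((6*0)+x)+((x+z)*(0+b)))+(y+((1+2)+(y*a))))+((((y*0)*(1*y))*((6+a)+z))*(((1+y)+(y+3))+((x*7)*(7+3)))))+1)
Scanning for simplifiable subexpressions (pre-order)...
  at root: ((((((6*0)+x)+((x+z)*(0+b)))+(y+((1+2)+(y*a))))+((((y*0)*(1*y))*((6+a)+z))*(((1+y)+(y+3))+((x*7)*(7+3)))))+1) (not simplifiable)
  at L: (((((6*0)+x)+((x+z)*(0+b)))+(y+((1+2)+(y*a))))+((((y*0)*(1*y))*((6+a)+z))*(((1+y)+(y+3))+((x*7)*(7+3))))) (not simplifiable)
  at LL: ((((6*0)+x)+((x+z)*(0+b)))+(y+((1+2)+(y*a)))) (not simplifiable)
  at LLL: (((6*0)+x)+((x+z)*(0+b))) (not simplifiable)
  at LLLL: ((6*0)+x) (not simplifiable)
  at LLLLL: (6*0) (SIMPLIFIABLE)
  at LLLR: ((x+z)*(0+b)) (not simplifiable)
  at LLLRL: (x+z) (not simplifiable)
  at LLLRR: (0+b) (SIMPLIFIABLE)
  at LLR: (y+((1+2)+(y*a))) (not simplifiable)
  at LLRR: ((1+2)+(y*a)) (not simplifiable)
  at LLRRL: (1+2) (SIMPLIFIABLE)
  at LLRRR: (y*a) (not simplifiable)
  at LR: ((((y*0)*(1*y))*((6+a)+z))*(((1+y)+(y+3))+((x*7)*(7+3)))) (not simplifiable)
  at LRL: (((y*0)*(1*y))*((6+a)+z)) (not simplifiable)
  at LRLL: ((y*0)*(1*y)) (not simplifiable)
  at LRLLL: (y*0) (SIMPLIFIABLE)
  at LRLLR: (1*y) (SIMPLIFIABLE)
  at LRLR: ((6+a)+z) (not simplifiable)
  at LRLRL: (6+a) (not simplifiable)
  at LRR: (((1+y)+(y+3))+((x*7)*(7+3))) (not simplifiable)
  at LRRL: ((1+y)+(y+3)) (not simplifiable)
  at LRRLL: (1+y) (not simplifiable)
  at LRRLR: (y+3) (not simplifiable)
  at LRRR: ((x*7)*(7+3)) (not simplifiable)
  at LRRRL: (x*7) (not simplifiable)
  at LRRRR: (7+3) (SIMPLIFIABLE)
Found simplifiable subexpr at path LLLLL: (6*0)
One SIMPLIFY step would give: (((((0+x)+((x+z)*(0+b)))+(y+((1+2)+(y*a))))+((((y*0)*(1*y))*((6+a)+z))*(((1+y)+(y+3))+((x*7)*(7+3)))))+1)
-> NOT in normal form.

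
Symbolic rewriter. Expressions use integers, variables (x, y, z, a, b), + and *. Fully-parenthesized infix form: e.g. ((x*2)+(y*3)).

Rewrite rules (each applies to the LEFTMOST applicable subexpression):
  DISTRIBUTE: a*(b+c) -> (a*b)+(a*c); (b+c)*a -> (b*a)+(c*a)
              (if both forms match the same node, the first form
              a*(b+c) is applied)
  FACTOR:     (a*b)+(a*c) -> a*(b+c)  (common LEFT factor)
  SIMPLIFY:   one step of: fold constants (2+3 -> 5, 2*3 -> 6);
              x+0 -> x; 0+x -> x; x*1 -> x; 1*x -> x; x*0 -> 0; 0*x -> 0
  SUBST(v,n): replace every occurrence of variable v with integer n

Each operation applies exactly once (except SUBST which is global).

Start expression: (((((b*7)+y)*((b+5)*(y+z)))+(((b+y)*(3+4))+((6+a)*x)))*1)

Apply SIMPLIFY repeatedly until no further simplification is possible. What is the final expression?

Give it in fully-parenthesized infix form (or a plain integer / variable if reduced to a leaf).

Answer: ((((b*7)+y)*((b+5)*(y+z)))+(((b+y)*7)+((6+a)*x)))

Derivation:
Start: (((((b*7)+y)*((b+5)*(y+z)))+(((b+y)*(3+4))+((6+a)*x)))*1)
Step 1: at root: (((((b*7)+y)*((b+5)*(y+z)))+(((b+y)*(3+4))+((6+a)*x)))*1) -> ((((b*7)+y)*((b+5)*(y+z)))+(((b+y)*(3+4))+((6+a)*x))); overall: (((((b*7)+y)*((b+5)*(y+z)))+(((b+y)*(3+4))+((6+a)*x)))*1) -> ((((b*7)+y)*((b+5)*(y+z)))+(((b+y)*(3+4))+((6+a)*x)))
Step 2: at RLR: (3+4) -> 7; overall: ((((b*7)+y)*((b+5)*(y+z)))+(((b+y)*(3+4))+((6+a)*x))) -> ((((b*7)+y)*((b+5)*(y+z)))+(((b+y)*7)+((6+a)*x)))
Fixed point: ((((b*7)+y)*((b+5)*(y+z)))+(((b+y)*7)+((6+a)*x)))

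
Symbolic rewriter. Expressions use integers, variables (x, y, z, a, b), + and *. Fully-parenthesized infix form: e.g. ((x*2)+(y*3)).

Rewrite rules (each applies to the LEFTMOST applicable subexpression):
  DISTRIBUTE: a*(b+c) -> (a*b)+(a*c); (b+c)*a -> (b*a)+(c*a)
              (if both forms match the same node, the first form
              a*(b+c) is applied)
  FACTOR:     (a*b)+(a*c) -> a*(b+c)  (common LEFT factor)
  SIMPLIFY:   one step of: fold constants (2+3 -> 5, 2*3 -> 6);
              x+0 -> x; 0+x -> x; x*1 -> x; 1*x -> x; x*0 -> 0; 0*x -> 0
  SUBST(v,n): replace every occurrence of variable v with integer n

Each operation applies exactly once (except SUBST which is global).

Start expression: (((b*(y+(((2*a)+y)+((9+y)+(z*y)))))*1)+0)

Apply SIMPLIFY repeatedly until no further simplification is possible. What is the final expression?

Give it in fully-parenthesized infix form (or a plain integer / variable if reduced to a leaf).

Start: (((b*(y+(((2*a)+y)+((9+y)+(z*y)))))*1)+0)
Step 1: at root: (((b*(y+(((2*a)+y)+((9+y)+(z*y)))))*1)+0) -> ((b*(y+(((2*a)+y)+((9+y)+(z*y)))))*1); overall: (((b*(y+(((2*a)+y)+((9+y)+(z*y)))))*1)+0) -> ((b*(y+(((2*a)+y)+((9+y)+(z*y)))))*1)
Step 2: at root: ((b*(y+(((2*a)+y)+((9+y)+(z*y)))))*1) -> (b*(y+(((2*a)+y)+((9+y)+(z*y))))); overall: ((b*(y+(((2*a)+y)+((9+y)+(z*y)))))*1) -> (b*(y+(((2*a)+y)+((9+y)+(z*y)))))
Fixed point: (b*(y+(((2*a)+y)+((9+y)+(z*y)))))

Answer: (b*(y+(((2*a)+y)+((9+y)+(z*y)))))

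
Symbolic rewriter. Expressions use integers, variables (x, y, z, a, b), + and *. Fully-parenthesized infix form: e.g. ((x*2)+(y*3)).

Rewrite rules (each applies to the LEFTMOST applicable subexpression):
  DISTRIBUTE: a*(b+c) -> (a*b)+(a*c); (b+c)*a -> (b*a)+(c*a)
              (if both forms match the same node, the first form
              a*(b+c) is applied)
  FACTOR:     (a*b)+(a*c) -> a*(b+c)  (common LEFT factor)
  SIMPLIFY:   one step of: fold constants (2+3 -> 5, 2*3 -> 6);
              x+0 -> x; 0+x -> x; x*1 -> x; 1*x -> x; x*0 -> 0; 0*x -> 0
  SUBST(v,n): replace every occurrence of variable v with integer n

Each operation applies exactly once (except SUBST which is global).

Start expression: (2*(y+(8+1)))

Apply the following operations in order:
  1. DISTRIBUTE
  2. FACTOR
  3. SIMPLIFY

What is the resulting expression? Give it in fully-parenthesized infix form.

Start: (2*(y+(8+1)))
Apply DISTRIBUTE at root (target: (2*(y+(8+1)))): (2*(y+(8+1))) -> ((2*y)+(2*(8+1)))
Apply FACTOR at root (target: ((2*y)+(2*(8+1)))): ((2*y)+(2*(8+1))) -> (2*(y+(8+1)))
Apply SIMPLIFY at RR (target: (8+1)): (2*(y+(8+1))) -> (2*(y+9))

Answer: (2*(y+9))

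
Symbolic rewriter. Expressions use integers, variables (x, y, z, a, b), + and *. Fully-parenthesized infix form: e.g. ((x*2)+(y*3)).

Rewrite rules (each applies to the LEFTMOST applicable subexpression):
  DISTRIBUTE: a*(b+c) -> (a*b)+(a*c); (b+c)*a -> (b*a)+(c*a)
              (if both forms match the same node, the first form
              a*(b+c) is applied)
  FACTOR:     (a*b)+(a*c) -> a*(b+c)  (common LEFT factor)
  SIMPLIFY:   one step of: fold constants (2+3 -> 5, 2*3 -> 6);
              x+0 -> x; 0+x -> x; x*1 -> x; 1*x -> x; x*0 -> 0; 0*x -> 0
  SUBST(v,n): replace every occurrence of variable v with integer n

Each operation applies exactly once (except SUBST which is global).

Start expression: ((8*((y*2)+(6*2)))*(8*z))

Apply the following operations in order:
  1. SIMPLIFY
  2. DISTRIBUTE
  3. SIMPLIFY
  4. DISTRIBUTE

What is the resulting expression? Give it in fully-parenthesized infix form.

Start: ((8*((y*2)+(6*2)))*(8*z))
Apply SIMPLIFY at LRR (target: (6*2)): ((8*((y*2)+(6*2)))*(8*z)) -> ((8*((y*2)+12))*(8*z))
Apply DISTRIBUTE at L (target: (8*((y*2)+12))): ((8*((y*2)+12))*(8*z)) -> (((8*(y*2))+(8*12))*(8*z))
Apply SIMPLIFY at LR (target: (8*12)): (((8*(y*2))+(8*12))*(8*z)) -> (((8*(y*2))+96)*(8*z))
Apply DISTRIBUTE at root (target: (((8*(y*2))+96)*(8*z))): (((8*(y*2))+96)*(8*z)) -> (((8*(y*2))*(8*z))+(96*(8*z)))

Answer: (((8*(y*2))*(8*z))+(96*(8*z)))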